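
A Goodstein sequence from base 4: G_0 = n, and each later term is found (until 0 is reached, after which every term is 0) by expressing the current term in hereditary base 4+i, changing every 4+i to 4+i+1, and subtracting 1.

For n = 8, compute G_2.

step 0: 8 = 2·4; sub 5 for 4: 2·5; = 10; G_1 = 10−1 = 9
step 1: 9 = 5 + 4; sub 6 for 5: 6 + 4; = 10; G_2 = 10−1 = 9
step 2: 9 = 6 + 3; sub 7 for 6: 7 + 3; = 10; G_3 = 10−1 = 9

9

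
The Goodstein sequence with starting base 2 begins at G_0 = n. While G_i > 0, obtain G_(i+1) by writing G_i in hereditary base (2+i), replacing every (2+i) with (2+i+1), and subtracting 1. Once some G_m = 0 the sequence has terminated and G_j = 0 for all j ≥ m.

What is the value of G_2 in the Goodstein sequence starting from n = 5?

(0) 5|_2 = 2^2 + 1 ↦ 3^3 + 1|_3 = 28 ⇒ 27
(1) 27|_3 = 3^3 ↦ 4^4|_4 = 256 ⇒ 255
(2) 255|_4 = 3·4^3 + 3·4^2 + 3·4 + 3 ↦ 3·5^3 + 3·5^2 + 3·5 + 3|_5 = 468 ⇒ 467

255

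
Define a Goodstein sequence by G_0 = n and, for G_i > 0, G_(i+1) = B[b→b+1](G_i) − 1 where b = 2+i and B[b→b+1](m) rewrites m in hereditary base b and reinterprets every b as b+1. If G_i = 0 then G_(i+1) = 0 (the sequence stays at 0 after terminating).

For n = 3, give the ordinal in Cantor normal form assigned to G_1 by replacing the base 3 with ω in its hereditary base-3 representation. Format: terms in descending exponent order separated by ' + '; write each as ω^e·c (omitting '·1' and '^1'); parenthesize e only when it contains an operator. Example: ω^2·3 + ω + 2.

ω

[0] 3 ≡ 2 + 1 (base 2). Lift 3: 4. −1: 3.
[1] 3 ≡ 3 (base 3). Lift 4: 4. −1: 3.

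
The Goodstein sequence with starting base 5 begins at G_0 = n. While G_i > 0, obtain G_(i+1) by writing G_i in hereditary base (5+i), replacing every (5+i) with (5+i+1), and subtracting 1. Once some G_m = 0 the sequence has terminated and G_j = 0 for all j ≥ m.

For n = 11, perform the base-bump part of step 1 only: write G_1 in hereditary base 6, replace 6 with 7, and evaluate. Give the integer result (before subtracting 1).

G_0=11  [base 5] 2·5 + 1  →[5↦6]→  2·6 + 1 = 13  −1 ⇒ G_1=12
G_1=12  [base 6] 2·6  →[6↦7]→  2·7 = 14  −1 ⇒ G_2=13

14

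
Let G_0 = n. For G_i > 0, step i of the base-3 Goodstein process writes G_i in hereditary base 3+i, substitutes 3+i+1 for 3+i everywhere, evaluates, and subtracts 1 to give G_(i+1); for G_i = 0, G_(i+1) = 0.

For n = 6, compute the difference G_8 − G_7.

G_0 = 6. HB_3(6) = 2·3. Bump = 8. G_1 = 7.
G_1 = 7. HB_4(7) = 4 + 3. Bump = 8. G_2 = 7.
G_2 = 7. HB_5(7) = 5 + 2. Bump = 8. G_3 = 7.
G_3 = 7. HB_6(7) = 6 + 1. Bump = 8. G_4 = 7.
G_4 = 7. HB_7(7) = 7. Bump = 8. G_5 = 7.
G_5 = 7. HB_8(7) = 7. Bump = 7. G_6 = 6.
G_6 = 6. HB_9(6) = 6. Bump = 6. G_7 = 5.
G_7 = 5. HB_10(5) = 5. Bump = 5. G_8 = 4.

-1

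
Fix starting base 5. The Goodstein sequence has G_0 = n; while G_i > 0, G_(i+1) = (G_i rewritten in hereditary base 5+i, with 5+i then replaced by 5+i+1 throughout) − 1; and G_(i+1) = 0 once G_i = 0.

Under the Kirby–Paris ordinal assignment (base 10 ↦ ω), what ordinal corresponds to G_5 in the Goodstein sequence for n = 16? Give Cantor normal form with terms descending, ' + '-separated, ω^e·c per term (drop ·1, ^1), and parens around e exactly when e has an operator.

16 —HB5→ 3·5 + 1 —bump→ 3·6 + 1 = 19 —(−1)→ 18
18 —HB6→ 3·6 —bump→ 3·7 = 21 —(−1)→ 20
20 —HB7→ 2·7 + 6 —bump→ 2·8 + 6 = 22 —(−1)→ 21
21 —HB8→ 2·8 + 5 —bump→ 2·9 + 5 = 23 —(−1)→ 22
22 —HB9→ 2·9 + 4 —bump→ 2·10 + 4 = 24 —(−1)→ 23
23 —HB10→ 2·10 + 3 —bump→ 2·11 + 3 = 25 —(−1)→ 24

ω·2 + 3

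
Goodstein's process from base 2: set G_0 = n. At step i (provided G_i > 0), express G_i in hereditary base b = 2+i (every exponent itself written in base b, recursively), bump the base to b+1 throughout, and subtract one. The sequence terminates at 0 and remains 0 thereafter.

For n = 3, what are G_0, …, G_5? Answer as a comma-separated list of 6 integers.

3, 3, 3, 2, 1, 0

3 —HB2→ 2 + 1 —bump→ 3 + 1 = 4 —(−1)→ 3
3 —HB3→ 3 —bump→ 4 = 4 —(−1)→ 3
3 —HB4→ 3 —bump→ 3 = 3 —(−1)→ 2
2 —HB5→ 2 —bump→ 2 = 2 —(−1)→ 1
1 —HB6→ 1 —bump→ 1 = 1 —(−1)→ 0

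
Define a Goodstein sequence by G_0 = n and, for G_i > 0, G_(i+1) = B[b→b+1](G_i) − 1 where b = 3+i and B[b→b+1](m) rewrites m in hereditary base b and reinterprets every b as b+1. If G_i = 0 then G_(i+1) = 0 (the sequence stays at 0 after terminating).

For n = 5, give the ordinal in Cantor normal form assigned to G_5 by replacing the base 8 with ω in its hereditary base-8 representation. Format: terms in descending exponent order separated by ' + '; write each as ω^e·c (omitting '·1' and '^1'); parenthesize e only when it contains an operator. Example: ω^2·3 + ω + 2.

3

G_0 = 5. HB_3(5) = 3 + 2. Bump = 6. G_1 = 5.
G_1 = 5. HB_4(5) = 4 + 1. Bump = 6. G_2 = 5.
G_2 = 5. HB_5(5) = 5. Bump = 6. G_3 = 5.
G_3 = 5. HB_6(5) = 5. Bump = 5. G_4 = 4.
G_4 = 4. HB_7(4) = 4. Bump = 4. G_5 = 3.
G_5 = 3. HB_8(3) = 3. Bump = 3. G_6 = 2.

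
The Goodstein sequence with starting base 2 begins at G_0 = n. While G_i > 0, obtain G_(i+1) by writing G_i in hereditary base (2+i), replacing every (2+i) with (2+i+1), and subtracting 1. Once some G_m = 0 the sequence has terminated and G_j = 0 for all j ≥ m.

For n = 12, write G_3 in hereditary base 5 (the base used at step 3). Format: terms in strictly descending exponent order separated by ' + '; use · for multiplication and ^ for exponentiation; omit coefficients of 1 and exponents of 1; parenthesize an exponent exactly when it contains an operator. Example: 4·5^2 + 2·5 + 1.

step 0: 12 = 2^(2 + 1) + 2^2; sub 3 for 2: 3^(3 + 1) + 3^3; = 108; G_1 = 108−1 = 107
step 1: 107 = 3^(3 + 1) + 2·3^2 + 2·3 + 2; sub 4 for 3: 4^(4 + 1) + 2·4^2 + 2·4 + 2; = 1066; G_2 = 1066−1 = 1065
step 2: 1065 = 4^(4 + 1) + 2·4^2 + 2·4 + 1; sub 5 for 4: 5^(5 + 1) + 2·5^2 + 2·5 + 1; = 15686; G_3 = 15686−1 = 15685
step 3: 15685 = 5^(5 + 1) + 2·5^2 + 2·5; sub 6 for 5: 6^(6 + 1) + 2·6^2 + 2·6; = 280020; G_4 = 280020−1 = 280019

5^(5 + 1) + 2·5^2 + 2·5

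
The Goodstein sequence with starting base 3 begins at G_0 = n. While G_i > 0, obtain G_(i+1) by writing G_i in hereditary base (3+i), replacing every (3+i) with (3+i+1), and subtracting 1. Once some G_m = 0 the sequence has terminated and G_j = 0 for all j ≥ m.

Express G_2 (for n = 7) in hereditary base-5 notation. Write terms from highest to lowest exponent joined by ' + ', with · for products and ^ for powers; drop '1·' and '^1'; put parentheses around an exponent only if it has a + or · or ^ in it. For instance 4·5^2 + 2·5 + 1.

5 + 4

G_0=7  [base 3] 2·3 + 1  →[3↦4]→  2·4 + 1 = 9  −1 ⇒ G_1=8
G_1=8  [base 4] 2·4  →[4↦5]→  2·5 = 10  −1 ⇒ G_2=9
G_2=9  [base 5] 5 + 4  →[5↦6]→  6 + 4 = 10  −1 ⇒ G_3=9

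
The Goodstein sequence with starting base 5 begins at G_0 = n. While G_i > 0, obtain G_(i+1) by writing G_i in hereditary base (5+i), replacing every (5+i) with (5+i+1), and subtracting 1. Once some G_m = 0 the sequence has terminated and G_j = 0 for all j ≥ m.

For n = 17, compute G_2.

21

G_0=17  [base 5] 3·5 + 2  →[5↦6]→  3·6 + 2 = 20  −1 ⇒ G_1=19
G_1=19  [base 6] 3·6 + 1  →[6↦7]→  3·7 + 1 = 22  −1 ⇒ G_2=21
G_2=21  [base 7] 3·7  →[7↦8]→  3·8 = 24  −1 ⇒ G_3=23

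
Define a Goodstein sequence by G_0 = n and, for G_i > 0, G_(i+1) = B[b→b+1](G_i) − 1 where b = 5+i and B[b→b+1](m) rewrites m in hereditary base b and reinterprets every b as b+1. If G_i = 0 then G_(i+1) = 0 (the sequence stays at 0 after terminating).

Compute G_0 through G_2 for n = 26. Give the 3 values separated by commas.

step 0: 26 = 5^2 + 1; sub 6 for 5: 6^2 + 1; = 37; G_1 = 37−1 = 36
step 1: 36 = 6^2; sub 7 for 6: 7^2; = 49; G_2 = 49−1 = 48

26, 36, 48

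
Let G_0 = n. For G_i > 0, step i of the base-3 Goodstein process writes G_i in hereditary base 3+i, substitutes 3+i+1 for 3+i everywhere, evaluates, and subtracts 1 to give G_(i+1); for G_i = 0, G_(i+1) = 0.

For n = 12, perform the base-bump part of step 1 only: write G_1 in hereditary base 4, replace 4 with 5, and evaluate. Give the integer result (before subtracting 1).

(0) 12|_3 = 3^2 + 3 ↦ 4^2 + 4|_4 = 20 ⇒ 19
(1) 19|_4 = 4^2 + 3 ↦ 5^2 + 3|_5 = 28 ⇒ 27

28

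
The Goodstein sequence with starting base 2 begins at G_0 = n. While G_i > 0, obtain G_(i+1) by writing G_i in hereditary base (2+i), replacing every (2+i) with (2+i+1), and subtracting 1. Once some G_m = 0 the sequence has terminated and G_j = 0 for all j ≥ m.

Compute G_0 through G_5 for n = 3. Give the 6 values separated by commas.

3, 3, 3, 2, 1, 0

step 0: 3 = 2 + 1; sub 3 for 2: 3 + 1; = 4; G_1 = 4−1 = 3
step 1: 3 = 3; sub 4 for 3: 4; = 4; G_2 = 4−1 = 3
step 2: 3 = 3; sub 5 for 4: 3; = 3; G_3 = 3−1 = 2
step 3: 2 = 2; sub 6 for 5: 2; = 2; G_4 = 2−1 = 1
step 4: 1 = 1; sub 7 for 6: 1; = 1; G_5 = 1−1 = 0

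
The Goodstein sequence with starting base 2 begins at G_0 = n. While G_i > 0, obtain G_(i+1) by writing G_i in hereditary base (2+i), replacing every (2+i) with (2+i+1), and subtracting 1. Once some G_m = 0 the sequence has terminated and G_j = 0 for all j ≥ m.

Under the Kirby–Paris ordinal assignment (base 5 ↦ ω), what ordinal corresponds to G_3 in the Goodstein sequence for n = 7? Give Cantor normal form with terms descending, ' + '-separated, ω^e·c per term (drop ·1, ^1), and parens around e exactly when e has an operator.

ω^ω + 2

step 0: 7 = 2^2 + 2 + 1; sub 3 for 2: 3^3 + 3 + 1; = 31; G_1 = 31−1 = 30
step 1: 30 = 3^3 + 3; sub 4 for 3: 4^4 + 4; = 260; G_2 = 260−1 = 259
step 2: 259 = 4^4 + 3; sub 5 for 4: 5^5 + 3; = 3128; G_3 = 3128−1 = 3127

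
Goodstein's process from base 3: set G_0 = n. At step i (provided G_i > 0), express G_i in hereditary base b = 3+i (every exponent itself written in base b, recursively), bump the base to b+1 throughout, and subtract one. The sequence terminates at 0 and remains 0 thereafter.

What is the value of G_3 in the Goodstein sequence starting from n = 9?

19

base 3: 9 = 3^2; at 4: 4^2 = 16; next = 15
base 4: 15 = 3·4 + 3; at 5: 3·5 + 3 = 18; next = 17
base 5: 17 = 3·5 + 2; at 6: 3·6 + 2 = 20; next = 19
base 6: 19 = 3·6 + 1; at 7: 3·7 + 1 = 22; next = 21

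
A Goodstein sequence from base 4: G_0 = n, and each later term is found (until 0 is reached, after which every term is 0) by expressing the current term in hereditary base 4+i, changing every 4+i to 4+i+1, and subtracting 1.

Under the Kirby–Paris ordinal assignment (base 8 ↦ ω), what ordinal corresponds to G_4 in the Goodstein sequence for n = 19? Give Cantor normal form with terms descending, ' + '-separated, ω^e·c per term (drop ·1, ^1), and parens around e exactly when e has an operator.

G_0=19  [base 4] 4^2 + 3  →[4↦5]→  5^2 + 3 = 28  −1 ⇒ G_1=27
G_1=27  [base 5] 5^2 + 2  →[5↦6]→  6^2 + 2 = 38  −1 ⇒ G_2=37
G_2=37  [base 6] 6^2 + 1  →[6↦7]→  7^2 + 1 = 50  −1 ⇒ G_3=49
G_3=49  [base 7] 7^2  →[7↦8]→  8^2 = 64  −1 ⇒ G_4=63
G_4=63  [base 8] 7·8 + 7  →[8↦9]→  7·9 + 7 = 70  −1 ⇒ G_5=69

ω·7 + 7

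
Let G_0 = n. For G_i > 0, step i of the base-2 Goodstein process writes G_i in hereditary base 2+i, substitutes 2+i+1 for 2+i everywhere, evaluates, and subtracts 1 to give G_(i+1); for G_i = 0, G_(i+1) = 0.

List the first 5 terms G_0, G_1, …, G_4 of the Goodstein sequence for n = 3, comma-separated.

3, 3, 3, 2, 1

G_0 = 3. HB_2(3) = 2 + 1. Bump = 4. G_1 = 3.
G_1 = 3. HB_3(3) = 3. Bump = 4. G_2 = 3.
G_2 = 3. HB_4(3) = 3. Bump = 3. G_3 = 2.
G_3 = 2. HB_5(2) = 2. Bump = 2. G_4 = 1.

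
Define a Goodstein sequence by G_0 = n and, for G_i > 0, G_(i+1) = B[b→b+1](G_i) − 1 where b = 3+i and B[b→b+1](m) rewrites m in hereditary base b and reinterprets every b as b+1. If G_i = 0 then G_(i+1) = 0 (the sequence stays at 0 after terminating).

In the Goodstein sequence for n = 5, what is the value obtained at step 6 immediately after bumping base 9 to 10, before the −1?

base 3: 5 = 3 + 2; at 4: 4 + 2 = 6; next = 5
base 4: 5 = 4 + 1; at 5: 5 + 1 = 6; next = 5
base 5: 5 = 5; at 6: 6 = 6; next = 5
base 6: 5 = 5; at 7: 5 = 5; next = 4
base 7: 4 = 4; at 8: 4 = 4; next = 3
base 8: 3 = 3; at 9: 3 = 3; next = 2
base 9: 2 = 2; at 10: 2 = 2; next = 1

2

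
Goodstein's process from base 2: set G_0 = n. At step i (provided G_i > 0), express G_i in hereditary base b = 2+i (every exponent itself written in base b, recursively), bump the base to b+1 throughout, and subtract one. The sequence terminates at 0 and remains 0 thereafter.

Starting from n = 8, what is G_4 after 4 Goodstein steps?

(0) 8|_2 = 2^(2 + 1) ↦ 3^(3 + 1)|_3 = 81 ⇒ 80
(1) 80|_3 = 2·3^3 + 2·3^2 + 2·3 + 2 ↦ 2·4^4 + 2·4^2 + 2·4 + 2|_4 = 554 ⇒ 553
(2) 553|_4 = 2·4^4 + 2·4^2 + 2·4 + 1 ↦ 2·5^5 + 2·5^2 + 2·5 + 1|_5 = 6311 ⇒ 6310
(3) 6310|_5 = 2·5^5 + 2·5^2 + 2·5 ↦ 2·6^6 + 2·6^2 + 2·6|_6 = 93396 ⇒ 93395
(4) 93395|_6 = 2·6^6 + 2·6^2 + 6 + 5 ↦ 2·7^7 + 2·7^2 + 7 + 5|_7 = 1647196 ⇒ 1647195

93395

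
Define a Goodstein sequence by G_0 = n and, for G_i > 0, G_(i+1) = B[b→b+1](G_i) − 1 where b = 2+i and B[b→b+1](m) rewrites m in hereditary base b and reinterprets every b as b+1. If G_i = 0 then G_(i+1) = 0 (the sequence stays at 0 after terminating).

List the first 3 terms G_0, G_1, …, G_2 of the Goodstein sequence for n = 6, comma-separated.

6, 29, 257

[0] 6 ≡ 2^2 + 2 (base 2). Lift 3: 30. −1: 29.
[1] 29 ≡ 3^3 + 2 (base 3). Lift 4: 258. −1: 257.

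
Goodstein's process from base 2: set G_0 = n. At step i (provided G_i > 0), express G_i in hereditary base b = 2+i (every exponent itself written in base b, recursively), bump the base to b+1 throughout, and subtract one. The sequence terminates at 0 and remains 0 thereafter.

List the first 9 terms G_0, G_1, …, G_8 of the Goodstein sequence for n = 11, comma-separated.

11 —HB2→ 2^(2 + 1) + 2 + 1 —bump→ 3^(3 + 1) + 3 + 1 = 85 —(−1)→ 84
84 —HB3→ 3^(3 + 1) + 3 —bump→ 4^(4 + 1) + 4 = 1028 —(−1)→ 1027
1027 —HB4→ 4^(4 + 1) + 3 —bump→ 5^(5 + 1) + 3 = 15628 —(−1)→ 15627
15627 —HB5→ 5^(5 + 1) + 2 —bump→ 6^(6 + 1) + 2 = 279938 —(−1)→ 279937
279937 —HB6→ 6^(6 + 1) + 1 —bump→ 7^(7 + 1) + 1 = 5764802 —(−1)→ 5764801
5764801 —HB7→ 7^(7 + 1) —bump→ 8^(8 + 1) = 134217728 —(−1)→ 134217727
134217727 —HB8→ 7·8^8 + 7·8^7 + 7·8^6 + 7·8^5 + 7·8^4 + 7·8^3 + 7·8^2 + 7·8 + 7 —bump→ 7·9^9 + 7·9^7 + 7·9^6 + 7·9^5 + 7·9^4 + 7·9^3 + 7·9^2 + 7·9 + 7 = 2749609303 —(−1)→ 2749609302
2749609302 —HB9→ 7·9^9 + 7·9^7 + 7·9^6 + 7·9^5 + 7·9^4 + 7·9^3 + 7·9^2 + 7·9 + 6 —bump→ 7·10^10 + 7·10^7 + 7·10^6 + 7·10^5 + 7·10^4 + 7·10^3 + 7·10^2 + 7·10 + 6 = 70077777776 —(−1)→ 70077777775

11, 84, 1027, 15627, 279937, 5764801, 134217727, 2749609302, 70077777775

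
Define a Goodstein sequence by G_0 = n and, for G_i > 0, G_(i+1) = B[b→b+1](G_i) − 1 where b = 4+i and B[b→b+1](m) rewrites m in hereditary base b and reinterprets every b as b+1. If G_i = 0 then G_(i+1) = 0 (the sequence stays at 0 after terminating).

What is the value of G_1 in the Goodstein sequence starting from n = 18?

18 —HB4→ 4^2 + 2 —bump→ 5^2 + 2 = 27 —(−1)→ 26
26 —HB5→ 5^2 + 1 —bump→ 6^2 + 1 = 37 —(−1)→ 36

26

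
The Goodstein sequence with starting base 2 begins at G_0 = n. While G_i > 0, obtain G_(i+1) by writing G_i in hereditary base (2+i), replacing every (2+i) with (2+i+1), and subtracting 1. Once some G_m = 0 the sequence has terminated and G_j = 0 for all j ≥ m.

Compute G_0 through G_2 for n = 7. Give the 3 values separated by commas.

G_0 = 7. HB_2(7) = 2^2 + 2 + 1. Bump = 31. G_1 = 30.
G_1 = 30. HB_3(30) = 3^3 + 3. Bump = 260. G_2 = 259.

7, 30, 259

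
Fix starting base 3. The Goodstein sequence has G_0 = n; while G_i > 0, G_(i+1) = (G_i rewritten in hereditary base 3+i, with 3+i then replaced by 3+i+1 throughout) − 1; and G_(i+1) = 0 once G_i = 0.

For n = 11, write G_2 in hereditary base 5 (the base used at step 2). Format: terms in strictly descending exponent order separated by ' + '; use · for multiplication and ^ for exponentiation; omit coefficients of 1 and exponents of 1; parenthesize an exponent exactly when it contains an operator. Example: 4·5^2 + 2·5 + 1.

5^2

base 3: 11 = 3^2 + 2; at 4: 4^2 + 2 = 18; next = 17
base 4: 17 = 4^2 + 1; at 5: 5^2 + 1 = 26; next = 25
base 5: 25 = 5^2; at 6: 6^2 = 36; next = 35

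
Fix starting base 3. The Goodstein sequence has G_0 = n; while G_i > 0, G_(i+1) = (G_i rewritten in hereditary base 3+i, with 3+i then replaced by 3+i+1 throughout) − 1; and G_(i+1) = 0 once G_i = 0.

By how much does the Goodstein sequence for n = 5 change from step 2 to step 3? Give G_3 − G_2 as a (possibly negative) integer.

0

G_0 = 5. HB_3(5) = 3 + 2. Bump = 6. G_1 = 5.
G_1 = 5. HB_4(5) = 4 + 1. Bump = 6. G_2 = 5.
G_2 = 5. HB_5(5) = 5. Bump = 6. G_3 = 5.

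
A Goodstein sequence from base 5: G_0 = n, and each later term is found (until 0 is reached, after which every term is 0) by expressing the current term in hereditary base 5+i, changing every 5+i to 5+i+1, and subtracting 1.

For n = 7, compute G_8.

7 —HB5→ 5 + 2 —bump→ 6 + 2 = 8 —(−1)→ 7
7 —HB6→ 6 + 1 —bump→ 7 + 1 = 8 —(−1)→ 7
7 —HB7→ 7 —bump→ 8 = 8 —(−1)→ 7
7 —HB8→ 7 —bump→ 7 = 7 —(−1)→ 6
6 —HB9→ 6 —bump→ 6 = 6 —(−1)→ 5
5 —HB10→ 5 —bump→ 5 = 5 —(−1)→ 4
4 —HB11→ 4 —bump→ 4 = 4 —(−1)→ 3
3 —HB12→ 3 —bump→ 3 = 3 —(−1)→ 2
2 —HB13→ 2 —bump→ 2 = 2 —(−1)→ 1

2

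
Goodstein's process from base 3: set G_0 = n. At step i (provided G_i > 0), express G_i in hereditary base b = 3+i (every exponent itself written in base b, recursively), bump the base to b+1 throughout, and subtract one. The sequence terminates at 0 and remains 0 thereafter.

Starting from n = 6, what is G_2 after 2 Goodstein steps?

(0) 6|_3 = 2·3 ↦ 2·4|_4 = 8 ⇒ 7
(1) 7|_4 = 4 + 3 ↦ 5 + 3|_5 = 8 ⇒ 7
(2) 7|_5 = 5 + 2 ↦ 6 + 2|_6 = 8 ⇒ 7

7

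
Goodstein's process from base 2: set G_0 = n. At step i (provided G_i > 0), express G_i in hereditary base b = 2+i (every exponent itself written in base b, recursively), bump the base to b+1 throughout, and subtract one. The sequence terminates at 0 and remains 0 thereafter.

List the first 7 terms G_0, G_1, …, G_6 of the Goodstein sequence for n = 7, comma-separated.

7, 30, 259, 3127, 46657, 823543, 16777215

base 2: 7 = 2^2 + 2 + 1; at 3: 3^3 + 3 + 1 = 31; next = 30
base 3: 30 = 3^3 + 3; at 4: 4^4 + 4 = 260; next = 259
base 4: 259 = 4^4 + 3; at 5: 5^5 + 3 = 3128; next = 3127
base 5: 3127 = 5^5 + 2; at 6: 6^6 + 2 = 46658; next = 46657
base 6: 46657 = 6^6 + 1; at 7: 7^7 + 1 = 823544; next = 823543
base 7: 823543 = 7^7; at 8: 8^8 = 16777216; next = 16777215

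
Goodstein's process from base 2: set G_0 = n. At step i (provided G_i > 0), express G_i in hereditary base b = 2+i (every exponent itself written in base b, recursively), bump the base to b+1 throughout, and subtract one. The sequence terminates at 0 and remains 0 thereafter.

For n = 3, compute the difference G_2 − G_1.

G_0=3  [base 2] 2 + 1  →[2↦3]→  3 + 1 = 4  −1 ⇒ G_1=3
G_1=3  [base 3] 3  →[3↦4]→  4 = 4  −1 ⇒ G_2=3

0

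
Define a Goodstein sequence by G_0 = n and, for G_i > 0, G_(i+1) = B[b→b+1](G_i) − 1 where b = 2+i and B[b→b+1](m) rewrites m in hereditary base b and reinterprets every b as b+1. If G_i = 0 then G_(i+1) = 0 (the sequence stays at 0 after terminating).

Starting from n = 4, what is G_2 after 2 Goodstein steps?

41

[0] 4 ≡ 2^2 (base 2). Lift 3: 27. −1: 26.
[1] 26 ≡ 2·3^2 + 2·3 + 2 (base 3). Lift 4: 42. −1: 41.
[2] 41 ≡ 2·4^2 + 2·4 + 1 (base 4). Lift 5: 61. −1: 60.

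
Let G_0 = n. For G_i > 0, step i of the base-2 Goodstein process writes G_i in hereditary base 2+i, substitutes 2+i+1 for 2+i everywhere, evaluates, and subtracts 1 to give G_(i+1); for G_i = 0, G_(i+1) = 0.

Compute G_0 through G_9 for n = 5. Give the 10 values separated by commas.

base 2: 5 = 2^2 + 1; at 3: 3^3 + 1 = 28; next = 27
base 3: 27 = 3^3; at 4: 4^4 = 256; next = 255
base 4: 255 = 3·4^3 + 3·4^2 + 3·4 + 3; at 5: 3·5^3 + 3·5^2 + 3·5 + 3 = 468; next = 467
base 5: 467 = 3·5^3 + 3·5^2 + 3·5 + 2; at 6: 3·6^3 + 3·6^2 + 3·6 + 2 = 776; next = 775
base 6: 775 = 3·6^3 + 3·6^2 + 3·6 + 1; at 7: 3·7^3 + 3·7^2 + 3·7 + 1 = 1198; next = 1197
base 7: 1197 = 3·7^3 + 3·7^2 + 3·7; at 8: 3·8^3 + 3·8^2 + 3·8 = 1752; next = 1751
base 8: 1751 = 3·8^3 + 3·8^2 + 2·8 + 7; at 9: 3·9^3 + 3·9^2 + 2·9 + 7 = 2455; next = 2454
base 9: 2454 = 3·9^3 + 3·9^2 + 2·9 + 6; at 10: 3·10^3 + 3·10^2 + 2·10 + 6 = 3326; next = 3325
base 10: 3325 = 3·10^3 + 3·10^2 + 2·10 + 5; at 11: 3·11^3 + 3·11^2 + 2·11 + 5 = 4383; next = 4382

5, 27, 255, 467, 775, 1197, 1751, 2454, 3325, 4382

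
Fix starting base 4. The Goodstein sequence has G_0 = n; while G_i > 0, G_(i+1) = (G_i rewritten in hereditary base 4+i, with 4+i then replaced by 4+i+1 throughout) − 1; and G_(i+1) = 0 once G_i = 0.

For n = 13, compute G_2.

17

(0) 13|_4 = 3·4 + 1 ↦ 3·5 + 1|_5 = 16 ⇒ 15
(1) 15|_5 = 3·5 ↦ 3·6|_6 = 18 ⇒ 17
(2) 17|_6 = 2·6 + 5 ↦ 2·7 + 5|_7 = 19 ⇒ 18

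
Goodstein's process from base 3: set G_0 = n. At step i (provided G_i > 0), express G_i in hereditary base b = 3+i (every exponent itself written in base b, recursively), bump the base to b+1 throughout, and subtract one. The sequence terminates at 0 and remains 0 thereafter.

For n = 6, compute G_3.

(0) 6|_3 = 2·3 ↦ 2·4|_4 = 8 ⇒ 7
(1) 7|_4 = 4 + 3 ↦ 5 + 3|_5 = 8 ⇒ 7
(2) 7|_5 = 5 + 2 ↦ 6 + 2|_6 = 8 ⇒ 7
(3) 7|_6 = 6 + 1 ↦ 7 + 1|_7 = 8 ⇒ 7

7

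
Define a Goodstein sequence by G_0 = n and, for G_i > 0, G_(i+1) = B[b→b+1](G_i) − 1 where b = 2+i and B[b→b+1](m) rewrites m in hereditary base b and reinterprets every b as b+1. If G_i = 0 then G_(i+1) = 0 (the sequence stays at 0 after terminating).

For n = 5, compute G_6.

G_0=5  [base 2] 2^2 + 1  →[2↦3]→  3^3 + 1 = 28  −1 ⇒ G_1=27
G_1=27  [base 3] 3^3  →[3↦4]→  4^4 = 256  −1 ⇒ G_2=255
G_2=255  [base 4] 3·4^3 + 3·4^2 + 3·4 + 3  →[4↦5]→  3·5^3 + 3·5^2 + 3·5 + 3 = 468  −1 ⇒ G_3=467
G_3=467  [base 5] 3·5^3 + 3·5^2 + 3·5 + 2  →[5↦6]→  3·6^3 + 3·6^2 + 3·6 + 2 = 776  −1 ⇒ G_4=775
G_4=775  [base 6] 3·6^3 + 3·6^2 + 3·6 + 1  →[6↦7]→  3·7^3 + 3·7^2 + 3·7 + 1 = 1198  −1 ⇒ G_5=1197
G_5=1197  [base 7] 3·7^3 + 3·7^2 + 3·7  →[7↦8]→  3·8^3 + 3·8^2 + 3·8 = 1752  −1 ⇒ G_6=1751
G_6=1751  [base 8] 3·8^3 + 3·8^2 + 2·8 + 7  →[8↦9]→  3·9^3 + 3·9^2 + 2·9 + 7 = 2455  −1 ⇒ G_7=2454

1751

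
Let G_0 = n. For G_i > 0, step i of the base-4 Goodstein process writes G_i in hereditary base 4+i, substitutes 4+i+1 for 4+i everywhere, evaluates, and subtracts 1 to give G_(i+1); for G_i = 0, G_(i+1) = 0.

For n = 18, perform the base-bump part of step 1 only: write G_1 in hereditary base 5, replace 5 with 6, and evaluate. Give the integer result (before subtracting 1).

37

18 —HB4→ 4^2 + 2 —bump→ 5^2 + 2 = 27 —(−1)→ 26
26 —HB5→ 5^2 + 1 —bump→ 6^2 + 1 = 37 —(−1)→ 36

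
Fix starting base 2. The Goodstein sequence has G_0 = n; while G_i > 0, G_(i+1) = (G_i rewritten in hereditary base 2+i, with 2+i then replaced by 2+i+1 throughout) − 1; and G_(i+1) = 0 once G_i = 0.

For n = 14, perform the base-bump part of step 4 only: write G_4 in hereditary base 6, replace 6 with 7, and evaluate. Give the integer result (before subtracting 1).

G_0=14  [base 2] 2^(2 + 1) + 2^2 + 2  →[2↦3]→  3^(3 + 1) + 3^3 + 3 = 111  −1 ⇒ G_1=110
G_1=110  [base 3] 3^(3 + 1) + 3^3 + 2  →[3↦4]→  4^(4 + 1) + 4^4 + 2 = 1282  −1 ⇒ G_2=1281
G_2=1281  [base 4] 4^(4 + 1) + 4^4 + 1  →[4↦5]→  5^(5 + 1) + 5^5 + 1 = 18751  −1 ⇒ G_3=18750
G_3=18750  [base 5] 5^(5 + 1) + 5^5  →[5↦6]→  6^(6 + 1) + 6^6 = 326592  −1 ⇒ G_4=326591
G_4=326591  [base 6] 6^(6 + 1) + 5·6^5 + 5·6^4 + 5·6^3 + 5·6^2 + 5·6 + 5  →[6↦7]→  7^(7 + 1) + 5·7^5 + 5·7^4 + 5·7^3 + 5·7^2 + 5·7 + 5 = 5862841  −1 ⇒ G_5=5862840

5862841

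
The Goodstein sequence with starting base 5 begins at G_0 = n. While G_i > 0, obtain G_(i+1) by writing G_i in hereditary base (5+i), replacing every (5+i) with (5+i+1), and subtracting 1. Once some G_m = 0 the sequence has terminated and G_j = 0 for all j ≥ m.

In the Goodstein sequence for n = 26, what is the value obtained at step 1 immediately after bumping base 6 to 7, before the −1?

G_0 = 26. HB_5(26) = 5^2 + 1. Bump = 37. G_1 = 36.
G_1 = 36. HB_6(36) = 6^2. Bump = 49. G_2 = 48.

49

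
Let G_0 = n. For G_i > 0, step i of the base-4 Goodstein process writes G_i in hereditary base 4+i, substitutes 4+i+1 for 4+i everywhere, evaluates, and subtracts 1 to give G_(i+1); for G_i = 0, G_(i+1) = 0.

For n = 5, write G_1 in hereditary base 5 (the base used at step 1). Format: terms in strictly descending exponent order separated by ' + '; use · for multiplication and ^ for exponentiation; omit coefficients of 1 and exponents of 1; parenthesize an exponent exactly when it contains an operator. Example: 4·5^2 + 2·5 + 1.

5

5 —HB4→ 4 + 1 —bump→ 5 + 1 = 6 —(−1)→ 5
5 —HB5→ 5 —bump→ 6 = 6 —(−1)→ 5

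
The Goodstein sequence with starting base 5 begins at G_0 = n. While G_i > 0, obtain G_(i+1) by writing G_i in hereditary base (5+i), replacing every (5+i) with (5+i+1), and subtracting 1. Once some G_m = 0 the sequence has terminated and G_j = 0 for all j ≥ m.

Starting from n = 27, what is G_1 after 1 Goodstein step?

base 5: 27 = 5^2 + 2; at 6: 6^2 + 2 = 38; next = 37
base 6: 37 = 6^2 + 1; at 7: 7^2 + 1 = 50; next = 49

37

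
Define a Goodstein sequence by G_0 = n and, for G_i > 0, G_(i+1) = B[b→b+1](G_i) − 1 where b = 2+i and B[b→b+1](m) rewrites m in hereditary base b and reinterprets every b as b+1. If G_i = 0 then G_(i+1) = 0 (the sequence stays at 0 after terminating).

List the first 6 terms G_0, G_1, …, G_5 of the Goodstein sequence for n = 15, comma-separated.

G_0 = 15. HB_2(15) = 2^(2 + 1) + 2^2 + 2 + 1. Bump = 112. G_1 = 111.
G_1 = 111. HB_3(111) = 3^(3 + 1) + 3^3 + 3. Bump = 1284. G_2 = 1283.
G_2 = 1283. HB_4(1283) = 4^(4 + 1) + 4^4 + 3. Bump = 18753. G_3 = 18752.
G_3 = 18752. HB_5(18752) = 5^(5 + 1) + 5^5 + 2. Bump = 326594. G_4 = 326593.
G_4 = 326593. HB_6(326593) = 6^(6 + 1) + 6^6 + 1. Bump = 6588345. G_5 = 6588344.

15, 111, 1283, 18752, 326593, 6588344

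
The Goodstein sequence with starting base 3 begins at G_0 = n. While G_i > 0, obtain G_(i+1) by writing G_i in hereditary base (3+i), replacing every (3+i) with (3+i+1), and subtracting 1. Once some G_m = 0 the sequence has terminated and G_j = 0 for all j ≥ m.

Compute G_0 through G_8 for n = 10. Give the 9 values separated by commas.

step 0: 10 = 3^2 + 1; sub 4 for 3: 4^2 + 1; = 17; G_1 = 17−1 = 16
step 1: 16 = 4^2; sub 5 for 4: 5^2; = 25; G_2 = 25−1 = 24
step 2: 24 = 4·5 + 4; sub 6 for 5: 4·6 + 4; = 28; G_3 = 28−1 = 27
step 3: 27 = 4·6 + 3; sub 7 for 6: 4·7 + 3; = 31; G_4 = 31−1 = 30
step 4: 30 = 4·7 + 2; sub 8 for 7: 4·8 + 2; = 34; G_5 = 34−1 = 33
step 5: 33 = 4·8 + 1; sub 9 for 8: 4·9 + 1; = 37; G_6 = 37−1 = 36
step 6: 36 = 4·9; sub 10 for 9: 4·10; = 40; G_7 = 40−1 = 39
step 7: 39 = 3·10 + 9; sub 11 for 10: 3·11 + 9; = 42; G_8 = 42−1 = 41

10, 16, 24, 27, 30, 33, 36, 39, 41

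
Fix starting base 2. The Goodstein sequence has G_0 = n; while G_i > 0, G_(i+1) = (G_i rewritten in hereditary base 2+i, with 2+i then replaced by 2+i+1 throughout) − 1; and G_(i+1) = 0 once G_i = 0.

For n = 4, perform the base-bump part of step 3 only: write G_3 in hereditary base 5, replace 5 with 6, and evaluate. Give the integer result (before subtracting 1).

84

[0] 4 ≡ 2^2 (base 2). Lift 3: 27. −1: 26.
[1] 26 ≡ 2·3^2 + 2·3 + 2 (base 3). Lift 4: 42. −1: 41.
[2] 41 ≡ 2·4^2 + 2·4 + 1 (base 4). Lift 5: 61. −1: 60.
[3] 60 ≡ 2·5^2 + 2·5 (base 5). Lift 6: 84. −1: 83.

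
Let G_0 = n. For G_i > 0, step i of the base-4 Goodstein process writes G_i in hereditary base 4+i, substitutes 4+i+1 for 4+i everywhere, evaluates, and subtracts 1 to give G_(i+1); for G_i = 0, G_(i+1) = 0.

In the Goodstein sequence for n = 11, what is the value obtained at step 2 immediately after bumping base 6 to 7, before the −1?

15

step 0: 11 = 2·4 + 3; sub 5 for 4: 2·5 + 3; = 13; G_1 = 13−1 = 12
step 1: 12 = 2·5 + 2; sub 6 for 5: 2·6 + 2; = 14; G_2 = 14−1 = 13
step 2: 13 = 2·6 + 1; sub 7 for 6: 2·7 + 1; = 15; G_3 = 15−1 = 14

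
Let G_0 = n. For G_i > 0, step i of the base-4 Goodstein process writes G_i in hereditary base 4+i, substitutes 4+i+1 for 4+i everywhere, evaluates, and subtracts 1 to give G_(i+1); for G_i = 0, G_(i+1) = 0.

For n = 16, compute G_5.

36

base 4: 16 = 4^2; at 5: 5^2 = 25; next = 24
base 5: 24 = 4·5 + 4; at 6: 4·6 + 4 = 28; next = 27
base 6: 27 = 4·6 + 3; at 7: 4·7 + 3 = 31; next = 30
base 7: 30 = 4·7 + 2; at 8: 4·8 + 2 = 34; next = 33
base 8: 33 = 4·8 + 1; at 9: 4·9 + 1 = 37; next = 36
base 9: 36 = 4·9; at 10: 4·10 = 40; next = 39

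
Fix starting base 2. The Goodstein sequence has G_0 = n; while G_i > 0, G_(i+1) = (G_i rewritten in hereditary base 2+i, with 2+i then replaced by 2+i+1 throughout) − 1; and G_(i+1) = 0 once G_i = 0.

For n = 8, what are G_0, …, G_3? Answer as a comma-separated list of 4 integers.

8, 80, 553, 6310

(0) 8|_2 = 2^(2 + 1) ↦ 3^(3 + 1)|_3 = 81 ⇒ 80
(1) 80|_3 = 2·3^3 + 2·3^2 + 2·3 + 2 ↦ 2·4^4 + 2·4^2 + 2·4 + 2|_4 = 554 ⇒ 553
(2) 553|_4 = 2·4^4 + 2·4^2 + 2·4 + 1 ↦ 2·5^5 + 2·5^2 + 2·5 + 1|_5 = 6311 ⇒ 6310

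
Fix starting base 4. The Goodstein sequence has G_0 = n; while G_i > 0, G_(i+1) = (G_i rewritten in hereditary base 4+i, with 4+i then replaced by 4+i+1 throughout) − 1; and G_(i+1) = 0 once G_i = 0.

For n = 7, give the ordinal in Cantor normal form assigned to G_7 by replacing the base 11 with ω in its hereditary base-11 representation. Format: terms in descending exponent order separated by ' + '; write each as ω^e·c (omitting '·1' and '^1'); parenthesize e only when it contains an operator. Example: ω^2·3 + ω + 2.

4

(0) 7|_4 = 4 + 3 ↦ 5 + 3|_5 = 8 ⇒ 7
(1) 7|_5 = 5 + 2 ↦ 6 + 2|_6 = 8 ⇒ 7
(2) 7|_6 = 6 + 1 ↦ 7 + 1|_7 = 8 ⇒ 7
(3) 7|_7 = 7 ↦ 8|_8 = 8 ⇒ 7
(4) 7|_8 = 7 ↦ 7|_9 = 7 ⇒ 6
(5) 6|_9 = 6 ↦ 6|_10 = 6 ⇒ 5
(6) 5|_10 = 5 ↦ 5|_11 = 5 ⇒ 4
(7) 4|_11 = 4 ↦ 4|_12 = 4 ⇒ 3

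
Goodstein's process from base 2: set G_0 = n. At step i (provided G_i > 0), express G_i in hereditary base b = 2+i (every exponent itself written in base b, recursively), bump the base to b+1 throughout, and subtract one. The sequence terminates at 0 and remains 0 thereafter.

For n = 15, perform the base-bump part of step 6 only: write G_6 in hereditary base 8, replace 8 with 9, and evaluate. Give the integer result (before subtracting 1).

15 —HB2→ 2^(2 + 1) + 2^2 + 2 + 1 —bump→ 3^(3 + 1) + 3^3 + 3 + 1 = 112 —(−1)→ 111
111 —HB3→ 3^(3 + 1) + 3^3 + 3 —bump→ 4^(4 + 1) + 4^4 + 4 = 1284 —(−1)→ 1283
1283 —HB4→ 4^(4 + 1) + 4^4 + 3 —bump→ 5^(5 + 1) + 5^5 + 3 = 18753 —(−1)→ 18752
18752 —HB5→ 5^(5 + 1) + 5^5 + 2 —bump→ 6^(6 + 1) + 6^6 + 2 = 326594 —(−1)→ 326593
326593 —HB6→ 6^(6 + 1) + 6^6 + 1 —bump→ 7^(7 + 1) + 7^7 + 1 = 6588345 —(−1)→ 6588344
6588344 —HB7→ 7^(7 + 1) + 7^7 —bump→ 8^(8 + 1) + 8^8 = 150994944 —(−1)→ 150994943
150994943 —HB8→ 8^(8 + 1) + 7·8^7 + 7·8^6 + 7·8^5 + 7·8^4 + 7·8^3 + 7·8^2 + 7·8 + 7 —bump→ 9^(9 + 1) + 7·9^7 + 7·9^6 + 7·9^5 + 7·9^4 + 7·9^3 + 7·9^2 + 7·9 + 7 = 3524450281 —(−1)→ 3524450280

3524450281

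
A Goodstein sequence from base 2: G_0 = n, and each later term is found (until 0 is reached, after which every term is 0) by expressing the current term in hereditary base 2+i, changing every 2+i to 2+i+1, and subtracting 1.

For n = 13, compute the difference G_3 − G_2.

14813

13 —HB2→ 2^(2 + 1) + 2^2 + 1 —bump→ 3^(3 + 1) + 3^3 + 1 = 109 —(−1)→ 108
108 —HB3→ 3^(3 + 1) + 3^3 —bump→ 4^(4 + 1) + 4^4 = 1280 —(−1)→ 1279
1279 —HB4→ 4^(4 + 1) + 3·4^3 + 3·4^2 + 3·4 + 3 —bump→ 5^(5 + 1) + 3·5^3 + 3·5^2 + 3·5 + 3 = 16093 —(−1)→ 16092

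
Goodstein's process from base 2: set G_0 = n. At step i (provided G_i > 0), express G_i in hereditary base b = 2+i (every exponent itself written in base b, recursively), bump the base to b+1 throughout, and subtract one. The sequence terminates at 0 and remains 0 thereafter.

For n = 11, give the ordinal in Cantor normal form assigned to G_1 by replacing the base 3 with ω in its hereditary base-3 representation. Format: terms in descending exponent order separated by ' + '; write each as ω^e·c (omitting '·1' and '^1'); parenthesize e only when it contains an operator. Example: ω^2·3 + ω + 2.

base 2: 11 = 2^(2 + 1) + 2 + 1; at 3: 3^(3 + 1) + 3 + 1 = 85; next = 84
base 3: 84 = 3^(3 + 1) + 3; at 4: 4^(4 + 1) + 4 = 1028; next = 1027

ω^(ω + 1) + ω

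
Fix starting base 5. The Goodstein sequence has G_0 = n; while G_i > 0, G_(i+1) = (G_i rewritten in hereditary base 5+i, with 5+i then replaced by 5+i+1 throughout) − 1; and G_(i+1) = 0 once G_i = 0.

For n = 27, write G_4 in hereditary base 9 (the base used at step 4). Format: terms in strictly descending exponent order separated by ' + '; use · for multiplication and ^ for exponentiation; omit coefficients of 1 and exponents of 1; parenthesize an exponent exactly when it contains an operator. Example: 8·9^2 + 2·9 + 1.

7·9 + 6

(0) 27|_5 = 5^2 + 2 ↦ 6^2 + 2|_6 = 38 ⇒ 37
(1) 37|_6 = 6^2 + 1 ↦ 7^2 + 1|_7 = 50 ⇒ 49
(2) 49|_7 = 7^2 ↦ 8^2|_8 = 64 ⇒ 63
(3) 63|_8 = 7·8 + 7 ↦ 7·9 + 7|_9 = 70 ⇒ 69
(4) 69|_9 = 7·9 + 6 ↦ 7·10 + 6|_10 = 76 ⇒ 75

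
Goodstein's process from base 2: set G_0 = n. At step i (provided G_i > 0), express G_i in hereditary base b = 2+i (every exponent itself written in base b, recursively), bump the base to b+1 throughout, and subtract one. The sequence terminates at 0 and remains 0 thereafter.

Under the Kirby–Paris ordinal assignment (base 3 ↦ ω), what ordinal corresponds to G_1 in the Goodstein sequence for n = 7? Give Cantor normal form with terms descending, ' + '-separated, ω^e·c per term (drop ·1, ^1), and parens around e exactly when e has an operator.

[0] 7 ≡ 2^2 + 2 + 1 (base 2). Lift 3: 31. −1: 30.
[1] 30 ≡ 3^3 + 3 (base 3). Lift 4: 260. −1: 259.

ω^ω + ω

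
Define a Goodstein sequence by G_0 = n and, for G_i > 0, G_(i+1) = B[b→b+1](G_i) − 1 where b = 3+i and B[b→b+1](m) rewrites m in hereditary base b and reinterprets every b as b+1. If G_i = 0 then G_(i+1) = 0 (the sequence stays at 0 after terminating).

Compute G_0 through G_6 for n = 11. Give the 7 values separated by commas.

[0] 11 ≡ 3^2 + 2 (base 3). Lift 4: 18. −1: 17.
[1] 17 ≡ 4^2 + 1 (base 4). Lift 5: 26. −1: 25.
[2] 25 ≡ 5^2 (base 5). Lift 6: 36. −1: 35.
[3] 35 ≡ 5·6 + 5 (base 6). Lift 7: 40. −1: 39.
[4] 39 ≡ 5·7 + 4 (base 7). Lift 8: 44. −1: 43.
[5] 43 ≡ 5·8 + 3 (base 8). Lift 9: 48. −1: 47.

11, 17, 25, 35, 39, 43, 47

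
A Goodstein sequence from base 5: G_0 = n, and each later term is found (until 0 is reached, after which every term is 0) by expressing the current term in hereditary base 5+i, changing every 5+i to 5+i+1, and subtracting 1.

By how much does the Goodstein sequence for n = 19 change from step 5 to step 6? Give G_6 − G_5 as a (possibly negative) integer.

i=0: 19 = 3·5 + 4 (b=5); 5→6: 3·6 + 4 = 22; 22−1 = 21
i=1: 21 = 3·6 + 3 (b=6); 6→7: 3·7 + 3 = 24; 24−1 = 23
i=2: 23 = 3·7 + 2 (b=7); 7→8: 3·8 + 2 = 26; 26−1 = 25
i=3: 25 = 3·8 + 1 (b=8); 8→9: 3·9 + 1 = 28; 28−1 = 27
i=4: 27 = 3·9 (b=9); 9→10: 3·10 = 30; 30−1 = 29
i=5: 29 = 2·10 + 9 (b=10); 10→11: 2·11 + 9 = 31; 31−1 = 30

1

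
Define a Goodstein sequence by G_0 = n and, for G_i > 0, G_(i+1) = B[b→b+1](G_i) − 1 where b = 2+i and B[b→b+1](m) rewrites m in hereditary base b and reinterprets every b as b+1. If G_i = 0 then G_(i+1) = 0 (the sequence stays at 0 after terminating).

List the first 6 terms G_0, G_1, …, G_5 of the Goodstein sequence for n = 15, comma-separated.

15, 111, 1283, 18752, 326593, 6588344

15 —HB2→ 2^(2 + 1) + 2^2 + 2 + 1 —bump→ 3^(3 + 1) + 3^3 + 3 + 1 = 112 —(−1)→ 111
111 —HB3→ 3^(3 + 1) + 3^3 + 3 —bump→ 4^(4 + 1) + 4^4 + 4 = 1284 —(−1)→ 1283
1283 —HB4→ 4^(4 + 1) + 4^4 + 3 —bump→ 5^(5 + 1) + 5^5 + 3 = 18753 —(−1)→ 18752
18752 —HB5→ 5^(5 + 1) + 5^5 + 2 —bump→ 6^(6 + 1) + 6^6 + 2 = 326594 —(−1)→ 326593
326593 —HB6→ 6^(6 + 1) + 6^6 + 1 —bump→ 7^(7 + 1) + 7^7 + 1 = 6588345 —(−1)→ 6588344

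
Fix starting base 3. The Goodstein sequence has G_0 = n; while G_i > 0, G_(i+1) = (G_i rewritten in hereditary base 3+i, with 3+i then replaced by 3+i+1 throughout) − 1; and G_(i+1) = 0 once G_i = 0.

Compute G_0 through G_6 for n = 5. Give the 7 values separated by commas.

step 0: 5 = 3 + 2; sub 4 for 3: 4 + 2; = 6; G_1 = 6−1 = 5
step 1: 5 = 4 + 1; sub 5 for 4: 5 + 1; = 6; G_2 = 6−1 = 5
step 2: 5 = 5; sub 6 for 5: 6; = 6; G_3 = 6−1 = 5
step 3: 5 = 5; sub 7 for 6: 5; = 5; G_4 = 5−1 = 4
step 4: 4 = 4; sub 8 for 7: 4; = 4; G_5 = 4−1 = 3
step 5: 3 = 3; sub 9 for 8: 3; = 3; G_6 = 3−1 = 2

5, 5, 5, 5, 4, 3, 2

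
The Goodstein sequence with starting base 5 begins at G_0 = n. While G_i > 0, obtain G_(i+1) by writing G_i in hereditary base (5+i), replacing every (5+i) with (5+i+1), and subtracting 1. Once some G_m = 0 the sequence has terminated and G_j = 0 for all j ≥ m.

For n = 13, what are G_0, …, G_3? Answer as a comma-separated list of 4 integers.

13, 14, 15, 16

(0) 13|_5 = 2·5 + 3 ↦ 2·6 + 3|_6 = 15 ⇒ 14
(1) 14|_6 = 2·6 + 2 ↦ 2·7 + 2|_7 = 16 ⇒ 15
(2) 15|_7 = 2·7 + 1 ↦ 2·8 + 1|_8 = 17 ⇒ 16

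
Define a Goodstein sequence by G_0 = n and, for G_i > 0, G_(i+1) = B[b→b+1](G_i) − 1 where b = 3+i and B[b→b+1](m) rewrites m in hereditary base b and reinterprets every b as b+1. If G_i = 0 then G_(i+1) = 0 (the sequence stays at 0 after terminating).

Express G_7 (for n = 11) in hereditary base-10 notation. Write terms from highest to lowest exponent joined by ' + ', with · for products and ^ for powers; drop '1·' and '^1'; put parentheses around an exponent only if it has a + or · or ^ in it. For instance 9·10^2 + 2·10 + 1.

5·10 + 1

11 —HB3→ 3^2 + 2 —bump→ 4^2 + 2 = 18 —(−1)→ 17
17 —HB4→ 4^2 + 1 —bump→ 5^2 + 1 = 26 —(−1)→ 25
25 —HB5→ 5^2 —bump→ 6^2 = 36 —(−1)→ 35
35 —HB6→ 5·6 + 5 —bump→ 5·7 + 5 = 40 —(−1)→ 39
39 —HB7→ 5·7 + 4 —bump→ 5·8 + 4 = 44 —(−1)→ 43
43 —HB8→ 5·8 + 3 —bump→ 5·9 + 3 = 48 —(−1)→ 47
47 —HB9→ 5·9 + 2 —bump→ 5·10 + 2 = 52 —(−1)→ 51
51 —HB10→ 5·10 + 1 —bump→ 5·11 + 1 = 56 —(−1)→ 55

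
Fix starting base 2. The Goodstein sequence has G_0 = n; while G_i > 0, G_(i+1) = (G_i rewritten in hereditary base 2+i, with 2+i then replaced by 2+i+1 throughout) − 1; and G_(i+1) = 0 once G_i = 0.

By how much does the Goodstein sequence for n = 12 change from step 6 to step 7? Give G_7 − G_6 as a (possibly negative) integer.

3352566707

G_0=12  [base 2] 2^(2 + 1) + 2^2  →[2↦3]→  3^(3 + 1) + 3^3 = 108  −1 ⇒ G_1=107
G_1=107  [base 3] 3^(3 + 1) + 2·3^2 + 2·3 + 2  →[3↦4]→  4^(4 + 1) + 2·4^2 + 2·4 + 2 = 1066  −1 ⇒ G_2=1065
G_2=1065  [base 4] 4^(4 + 1) + 2·4^2 + 2·4 + 1  →[4↦5]→  5^(5 + 1) + 2·5^2 + 2·5 + 1 = 15686  −1 ⇒ G_3=15685
G_3=15685  [base 5] 5^(5 + 1) + 2·5^2 + 2·5  →[5↦6]→  6^(6 + 1) + 2·6^2 + 2·6 = 280020  −1 ⇒ G_4=280019
G_4=280019  [base 6] 6^(6 + 1) + 2·6^2 + 6 + 5  →[6↦7]→  7^(7 + 1) + 2·7^2 + 7 + 5 = 5764911  −1 ⇒ G_5=5764910
G_5=5764910  [base 7] 7^(7 + 1) + 2·7^2 + 7 + 4  →[7↦8]→  8^(8 + 1) + 2·8^2 + 8 + 4 = 134217868  −1 ⇒ G_6=134217867
G_6=134217867  [base 8] 8^(8 + 1) + 2·8^2 + 8 + 3  →[8↦9]→  9^(9 + 1) + 2·9^2 + 9 + 3 = 3486784575  −1 ⇒ G_7=3486784574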